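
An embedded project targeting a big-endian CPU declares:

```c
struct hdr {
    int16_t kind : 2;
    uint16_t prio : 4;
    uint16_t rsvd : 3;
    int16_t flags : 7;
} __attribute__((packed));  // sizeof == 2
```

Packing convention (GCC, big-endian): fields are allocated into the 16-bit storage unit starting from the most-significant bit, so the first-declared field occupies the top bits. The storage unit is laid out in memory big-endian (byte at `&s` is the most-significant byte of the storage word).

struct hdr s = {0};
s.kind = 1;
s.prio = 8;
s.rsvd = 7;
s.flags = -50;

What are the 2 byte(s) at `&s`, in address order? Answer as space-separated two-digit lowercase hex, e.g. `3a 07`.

63 ce

kind (2b) val=1 bits=0x1 at bit 14: 0x4000
prio (4b) val=8 bits=0x8 at bit 10: 0x6000
rsvd (3b) val=7 bits=0x7 at bit 7: 0x6380
flags (7b) val=-50 bits=0x4e at bit 0: 0x63ce
word = 0x63ce → big-endian bytes:
  [0]=0x63  [1]=0xce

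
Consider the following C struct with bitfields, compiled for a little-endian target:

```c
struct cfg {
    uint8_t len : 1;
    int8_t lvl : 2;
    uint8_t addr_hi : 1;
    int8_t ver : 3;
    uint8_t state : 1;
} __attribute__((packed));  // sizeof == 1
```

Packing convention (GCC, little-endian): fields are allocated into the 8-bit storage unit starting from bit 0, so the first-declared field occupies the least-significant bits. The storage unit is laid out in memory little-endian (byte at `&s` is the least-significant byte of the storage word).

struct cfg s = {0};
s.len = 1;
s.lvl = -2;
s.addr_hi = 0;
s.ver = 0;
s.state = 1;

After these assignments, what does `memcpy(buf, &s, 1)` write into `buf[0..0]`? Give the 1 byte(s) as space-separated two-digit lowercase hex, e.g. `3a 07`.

85

len:1 = 1 → 0x1 << 0 → word 0x01
lvl:2 = -2 → 0x2 << 1 → word 0x05
addr_hi:1 = 0 → 0x0 << 3 → word 0x05
ver:3 = 0 → 0x0 << 4 → word 0x05
state:1 = 1 → 0x1 << 7 → word 0x85
word = 0x85 → little-endian bytes:
  [0]=0x85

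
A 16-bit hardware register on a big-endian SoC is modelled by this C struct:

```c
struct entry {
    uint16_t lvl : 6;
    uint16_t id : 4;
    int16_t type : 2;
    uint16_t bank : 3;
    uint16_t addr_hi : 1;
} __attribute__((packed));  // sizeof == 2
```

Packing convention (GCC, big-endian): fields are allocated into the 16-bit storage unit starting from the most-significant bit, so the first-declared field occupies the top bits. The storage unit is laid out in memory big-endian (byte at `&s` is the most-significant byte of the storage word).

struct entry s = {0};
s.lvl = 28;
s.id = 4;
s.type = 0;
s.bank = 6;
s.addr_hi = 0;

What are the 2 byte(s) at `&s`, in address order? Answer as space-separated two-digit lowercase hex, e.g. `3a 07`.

lvl:6 = 28 → 0x1c << 10 → word 0x7000
id:4 = 4 → 0x4 << 6 → word 0x7100
type:2 = 0 → 0x0 << 4 → word 0x7100
bank:3 = 6 → 0x6 << 1 → word 0x710c
addr_hi:1 = 0 → 0x0 << 0 → word 0x710c
word = 0x710c → big-endian bytes:
  [0]=0x71  [1]=0x0c

71 0c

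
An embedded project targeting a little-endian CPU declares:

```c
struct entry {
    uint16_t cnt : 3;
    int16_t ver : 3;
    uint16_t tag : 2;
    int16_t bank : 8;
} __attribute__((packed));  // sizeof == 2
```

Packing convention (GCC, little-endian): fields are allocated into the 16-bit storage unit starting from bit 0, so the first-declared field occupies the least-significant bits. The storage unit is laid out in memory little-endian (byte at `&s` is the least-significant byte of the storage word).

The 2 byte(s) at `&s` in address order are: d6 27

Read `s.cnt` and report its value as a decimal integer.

6

[0]=0xd6 [1]=0x27 (little-endian) → word 0x27d6
cnt [0+:3] = (word>>0) & 0x7 = 6  ←
ver [3+:3] = (word>>3) & 0x7 = 2
tag [6+:2] = (word>>6) & 0x3 = 3
bank [8+:8] = (word>>8) & 0xff = 39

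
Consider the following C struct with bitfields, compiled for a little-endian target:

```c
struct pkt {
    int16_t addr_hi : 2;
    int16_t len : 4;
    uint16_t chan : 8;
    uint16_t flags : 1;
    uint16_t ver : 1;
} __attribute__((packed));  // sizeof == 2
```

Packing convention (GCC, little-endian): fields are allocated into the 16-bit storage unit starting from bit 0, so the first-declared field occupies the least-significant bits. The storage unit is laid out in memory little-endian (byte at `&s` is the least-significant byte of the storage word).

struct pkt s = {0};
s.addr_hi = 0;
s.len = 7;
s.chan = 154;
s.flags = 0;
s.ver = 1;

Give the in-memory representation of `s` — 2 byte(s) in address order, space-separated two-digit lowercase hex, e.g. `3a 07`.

9c a6

addr_hi (2b) val=0 bits=0x0 at bit 0: 0x0000
len (4b) val=7 bits=0x7 at bit 2: 0x001c
chan (8b) val=154 bits=0x9a at bit 6: 0x269c
flags (1b) val=0 bits=0x0 at bit 14: 0x269c
ver (1b) val=1 bits=0x1 at bit 15: 0xa69c
word = 0xa69c → little-endian bytes:
  [0]=0x9c  [1]=0xa6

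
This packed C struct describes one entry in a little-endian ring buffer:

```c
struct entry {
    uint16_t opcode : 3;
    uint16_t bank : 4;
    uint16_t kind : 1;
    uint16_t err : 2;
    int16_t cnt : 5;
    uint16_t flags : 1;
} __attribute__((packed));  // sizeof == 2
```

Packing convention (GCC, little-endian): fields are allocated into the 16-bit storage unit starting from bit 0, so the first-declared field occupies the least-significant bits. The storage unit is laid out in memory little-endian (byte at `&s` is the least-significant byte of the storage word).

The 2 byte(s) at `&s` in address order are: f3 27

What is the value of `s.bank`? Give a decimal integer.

14

[0]=0xf3 [1]=0x27 (little-endian) → word 0x27f3
opcode:3 @ bit 0 → (0x27f3>>0)&0x7 = 0x3
bank:4 @ bit 3 → (0x27f3>>3)&0xf = 0xe  ←
kind:1 @ bit 7 → (0x27f3>>7)&0x1 = 0x1
err:2 @ bit 8 → (0x27f3>>8)&0x3 = 0x3
cnt:5 @ bit 10 → (0x27f3>>10)&0x1f = 0x9
flags:1 @ bit 15 → (0x27f3>>15)&0x1 = 0x0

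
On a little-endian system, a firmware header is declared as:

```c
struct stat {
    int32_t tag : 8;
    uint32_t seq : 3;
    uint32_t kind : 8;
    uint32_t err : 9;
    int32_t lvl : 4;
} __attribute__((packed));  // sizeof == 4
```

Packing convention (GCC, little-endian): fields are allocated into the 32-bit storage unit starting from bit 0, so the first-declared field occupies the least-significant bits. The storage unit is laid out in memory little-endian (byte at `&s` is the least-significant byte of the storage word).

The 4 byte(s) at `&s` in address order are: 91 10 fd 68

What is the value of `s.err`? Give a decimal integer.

[0]=0x91 [1]=0x10 [2]=0xfd [3]=0x68 (little-endian) → word 0x68fd1091
tag [0+:8] = (word>>0) & 0xff = 145
seq [8+:3] = (word>>8) & 0x7 = 0
kind [11+:8] = (word>>11) & 0xff = 162
err [19+:9] = (word>>19) & 0x1ff = 287  ←
lvl [28+:4] = (word>>28) & 0xf = 6

287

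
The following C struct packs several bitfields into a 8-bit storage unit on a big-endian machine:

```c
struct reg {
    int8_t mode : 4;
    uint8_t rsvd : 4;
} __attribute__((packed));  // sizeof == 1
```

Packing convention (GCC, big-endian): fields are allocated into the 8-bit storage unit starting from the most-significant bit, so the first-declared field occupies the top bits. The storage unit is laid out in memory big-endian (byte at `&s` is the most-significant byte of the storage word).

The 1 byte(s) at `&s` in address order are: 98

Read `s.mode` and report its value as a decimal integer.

-7

[0]=0x98 (big-endian) → word 0x98
mode [4+:4] = (word>>4) & 0xf = 9  ←
rsvd [0+:4] = (word>>0) & 0xf = 8
mode signed 4b, MSB=1: 9 - 16 = -7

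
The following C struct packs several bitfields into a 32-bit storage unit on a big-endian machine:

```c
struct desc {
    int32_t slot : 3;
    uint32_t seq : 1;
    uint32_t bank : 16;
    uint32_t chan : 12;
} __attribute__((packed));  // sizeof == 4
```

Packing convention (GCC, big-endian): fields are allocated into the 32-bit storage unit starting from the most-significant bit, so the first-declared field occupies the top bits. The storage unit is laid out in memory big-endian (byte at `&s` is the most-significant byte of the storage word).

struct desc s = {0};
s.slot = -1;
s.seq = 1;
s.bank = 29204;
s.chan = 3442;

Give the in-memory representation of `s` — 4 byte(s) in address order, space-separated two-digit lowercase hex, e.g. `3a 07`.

slot (3b) val=-1 bits=0x7 at bit 29: 0xe0000000
seq (1b) val=1 bits=0x1 at bit 28: 0xf0000000
bank (16b) val=29204 bits=0x7214 at bit 12: 0xf7214000
chan (12b) val=3442 bits=0xd72 at bit 0: 0xf7214d72
word = 0xf7214d72 → big-endian bytes:
  [0]=0xf7  [1]=0x21  [2]=0x4d  [3]=0x72

f7 21 4d 72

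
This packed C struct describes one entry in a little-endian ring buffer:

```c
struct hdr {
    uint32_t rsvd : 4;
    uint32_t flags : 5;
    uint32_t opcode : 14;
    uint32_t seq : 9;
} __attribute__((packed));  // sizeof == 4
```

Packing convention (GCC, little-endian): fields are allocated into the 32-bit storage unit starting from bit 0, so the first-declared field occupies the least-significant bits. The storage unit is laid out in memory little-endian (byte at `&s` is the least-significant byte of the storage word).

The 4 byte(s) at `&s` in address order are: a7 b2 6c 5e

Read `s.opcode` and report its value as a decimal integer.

13913

[0]=0xa7 [1]=0xb2 [2]=0x6c [3]=0x5e (little-endian) → word 0x5e6cb2a7
rsvd [0+:4] = (word>>0) & 0xf = 7
flags [4+:5] = (word>>4) & 0x1f = 10
opcode [9+:14] = (word>>9) & 0x3fff = 13913  ←
seq [23+:9] = (word>>23) & 0x1ff = 188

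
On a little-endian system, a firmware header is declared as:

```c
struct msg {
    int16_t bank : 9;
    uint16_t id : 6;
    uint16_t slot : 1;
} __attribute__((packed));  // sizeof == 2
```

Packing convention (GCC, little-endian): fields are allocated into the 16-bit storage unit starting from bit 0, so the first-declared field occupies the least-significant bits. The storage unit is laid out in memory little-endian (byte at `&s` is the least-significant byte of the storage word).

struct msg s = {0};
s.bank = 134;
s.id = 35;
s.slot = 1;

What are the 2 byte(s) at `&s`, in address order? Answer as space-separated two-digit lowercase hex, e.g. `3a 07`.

bank (9b) val=134 bits=0x86 at bit 0: 0x0086
id (6b) val=35 bits=0x23 at bit 9: 0x4686
slot (1b) val=1 bits=0x1 at bit 15: 0xc686
word = 0xc686 → little-endian bytes:
  [0]=0x86  [1]=0xc6

86 c6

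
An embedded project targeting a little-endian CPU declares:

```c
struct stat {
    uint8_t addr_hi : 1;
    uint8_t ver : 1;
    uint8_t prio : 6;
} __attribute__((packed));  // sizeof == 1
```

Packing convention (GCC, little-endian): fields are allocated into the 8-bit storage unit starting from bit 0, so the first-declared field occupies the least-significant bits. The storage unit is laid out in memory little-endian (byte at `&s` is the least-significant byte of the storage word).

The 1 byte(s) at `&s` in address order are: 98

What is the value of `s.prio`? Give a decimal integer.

38

[0]=0x98 (little-endian) → word 0x98
addr_hi:1 @ bit 0 → (0x98>>0)&0x1 = 0x0
ver:1 @ bit 1 → (0x98>>1)&0x1 = 0x0
prio:6 @ bit 2 → (0x98>>2)&0x3f = 0x26  ←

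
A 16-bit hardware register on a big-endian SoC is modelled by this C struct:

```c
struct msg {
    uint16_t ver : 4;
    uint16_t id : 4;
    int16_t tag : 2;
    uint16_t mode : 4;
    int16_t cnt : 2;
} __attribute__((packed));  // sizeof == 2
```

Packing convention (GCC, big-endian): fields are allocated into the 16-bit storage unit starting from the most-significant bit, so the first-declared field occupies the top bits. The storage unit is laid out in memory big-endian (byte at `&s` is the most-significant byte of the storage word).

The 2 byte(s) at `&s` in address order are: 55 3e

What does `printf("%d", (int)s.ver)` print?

[0]=0x55 [1]=0x3e (big-endian) → word 0x553e
ver:4 @ bit 12 → (0x553e>>12)&0xf = 0x5  ←
id:4 @ bit 8 → (0x553e>>8)&0xf = 0x5
tag:2 @ bit 6 → (0x553e>>6)&0x3 = 0x0
mode:4 @ bit 2 → (0x553e>>2)&0xf = 0xf
cnt:2 @ bit 0 → (0x553e>>0)&0x3 = 0x2

5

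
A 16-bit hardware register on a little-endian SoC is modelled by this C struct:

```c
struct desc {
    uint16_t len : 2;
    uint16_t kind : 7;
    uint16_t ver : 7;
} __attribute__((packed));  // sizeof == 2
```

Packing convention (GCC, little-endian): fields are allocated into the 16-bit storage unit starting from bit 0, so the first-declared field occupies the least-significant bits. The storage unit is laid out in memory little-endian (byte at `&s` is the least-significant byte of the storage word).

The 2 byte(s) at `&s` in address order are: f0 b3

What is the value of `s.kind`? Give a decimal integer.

124

[0]=0xf0 [1]=0xb3 (little-endian) → word 0xb3f0
len [0+:2] = (word>>0) & 0x3 = 0
kind [2+:7] = (word>>2) & 0x7f = 124  ←
ver [9+:7] = (word>>9) & 0x7f = 89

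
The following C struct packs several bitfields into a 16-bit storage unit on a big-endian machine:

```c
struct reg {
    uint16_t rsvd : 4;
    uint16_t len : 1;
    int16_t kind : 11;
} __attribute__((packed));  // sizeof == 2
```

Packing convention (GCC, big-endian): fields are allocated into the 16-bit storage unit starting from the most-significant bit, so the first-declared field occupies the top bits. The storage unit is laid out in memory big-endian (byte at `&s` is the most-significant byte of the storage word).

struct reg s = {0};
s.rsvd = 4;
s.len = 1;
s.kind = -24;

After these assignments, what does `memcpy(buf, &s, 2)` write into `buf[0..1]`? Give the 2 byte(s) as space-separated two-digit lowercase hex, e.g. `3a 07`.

[12+:4] rsvd=4 & 0xf = 0x4; word=0x4000
[11+:1] len=1 & 0x1 = 0x1; word=0x4800
[0+:11] kind=-24 & 0x7ff = 0x7e8; word=0x4fe8
word = 0x4fe8 → big-endian bytes:
  [0]=0x4f  [1]=0xe8

4f e8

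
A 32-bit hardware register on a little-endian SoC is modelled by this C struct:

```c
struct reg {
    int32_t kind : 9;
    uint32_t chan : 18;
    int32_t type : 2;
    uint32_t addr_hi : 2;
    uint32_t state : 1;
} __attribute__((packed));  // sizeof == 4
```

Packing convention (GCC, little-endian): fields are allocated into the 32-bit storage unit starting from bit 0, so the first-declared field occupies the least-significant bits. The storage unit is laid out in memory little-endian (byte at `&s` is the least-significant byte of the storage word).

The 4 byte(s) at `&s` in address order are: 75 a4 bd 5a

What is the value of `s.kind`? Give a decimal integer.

117

[0]=0x75 [1]=0xa4 [2]=0xbd [3]=0x5a (little-endian) → word 0x5abda475
kind [0+:9] = (word>>0) & 0x1ff = 117  ←
chan [9+:18] = (word>>9) & 0x3ffff = 89810
type [27+:2] = (word>>27) & 0x3 = 3
addr_hi [29+:2] = (word>>29) & 0x3 = 2
state [31+:1] = (word>>31) & 0x1 = 0
kind signed 9b, MSB=0: value = 117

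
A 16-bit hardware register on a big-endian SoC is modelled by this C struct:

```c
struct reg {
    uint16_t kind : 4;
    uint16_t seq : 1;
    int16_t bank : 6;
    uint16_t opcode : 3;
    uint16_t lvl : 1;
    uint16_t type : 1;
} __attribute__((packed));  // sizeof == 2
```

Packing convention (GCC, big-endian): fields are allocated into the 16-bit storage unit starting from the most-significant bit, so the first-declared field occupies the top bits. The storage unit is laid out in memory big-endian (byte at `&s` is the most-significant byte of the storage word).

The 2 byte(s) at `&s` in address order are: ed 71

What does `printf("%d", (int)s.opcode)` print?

[0]=0xed [1]=0x71 (big-endian) → word 0xed71
kind [12+:4] = (word>>12) & 0xf = 14
seq [11+:1] = (word>>11) & 0x1 = 1
bank [5+:6] = (word>>5) & 0x3f = 43
opcode [2+:3] = (word>>2) & 0x7 = 4  ←
lvl [1+:1] = (word>>1) & 0x1 = 0
type [0+:1] = (word>>0) & 0x1 = 1

4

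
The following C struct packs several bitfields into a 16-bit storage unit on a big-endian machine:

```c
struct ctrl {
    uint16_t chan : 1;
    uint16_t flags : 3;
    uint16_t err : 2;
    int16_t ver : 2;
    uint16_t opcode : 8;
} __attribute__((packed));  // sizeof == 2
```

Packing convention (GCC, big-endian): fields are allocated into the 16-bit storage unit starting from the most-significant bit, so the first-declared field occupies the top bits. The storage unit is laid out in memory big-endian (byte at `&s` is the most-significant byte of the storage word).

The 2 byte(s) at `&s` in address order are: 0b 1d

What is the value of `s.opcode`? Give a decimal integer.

[0]=0x0b [1]=0x1d (big-endian) → word 0x0b1d
chan [15+:1] = (word>>15) & 0x1 = 0
flags [12+:3] = (word>>12) & 0x7 = 0
err [10+:2] = (word>>10) & 0x3 = 2
ver [8+:2] = (word>>8) & 0x3 = 3
opcode [0+:8] = (word>>0) & 0xff = 29  ←

29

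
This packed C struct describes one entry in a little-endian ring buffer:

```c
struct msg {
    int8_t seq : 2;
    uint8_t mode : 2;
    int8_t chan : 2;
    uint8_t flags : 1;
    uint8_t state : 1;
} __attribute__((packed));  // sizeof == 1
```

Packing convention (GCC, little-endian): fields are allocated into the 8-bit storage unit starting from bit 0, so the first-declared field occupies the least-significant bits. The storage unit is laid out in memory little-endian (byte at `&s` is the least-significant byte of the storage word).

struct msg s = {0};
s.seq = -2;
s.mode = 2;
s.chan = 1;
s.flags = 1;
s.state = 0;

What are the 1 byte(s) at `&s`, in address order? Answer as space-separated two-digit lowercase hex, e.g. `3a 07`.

[0+:2] seq=-2 & 0x3 = 0x2; word=0x02
[2+:2] mode=2 & 0x3 = 0x2; word=0x0a
[4+:2] chan=1 & 0x3 = 0x1; word=0x1a
[6+:1] flags=1 & 0x1 = 0x1; word=0x5a
[7+:1] state=0 & 0x1 = 0x0; word=0x5a
word = 0x5a → little-endian bytes:
  [0]=0x5a

5a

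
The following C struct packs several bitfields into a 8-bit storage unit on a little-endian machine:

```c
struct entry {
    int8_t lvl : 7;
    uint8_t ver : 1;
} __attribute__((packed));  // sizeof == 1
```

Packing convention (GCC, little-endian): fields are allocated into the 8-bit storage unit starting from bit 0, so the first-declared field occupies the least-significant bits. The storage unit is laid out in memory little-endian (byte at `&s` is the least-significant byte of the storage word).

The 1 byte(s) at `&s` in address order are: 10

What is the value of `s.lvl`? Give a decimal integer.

[0]=0x10 (little-endian) → word 0x10
lvl [0+:7] = (word>>0) & 0x7f = 16  ←
ver [7+:1] = (word>>7) & 0x1 = 0
lvl signed 7b, MSB=0: value = 16

16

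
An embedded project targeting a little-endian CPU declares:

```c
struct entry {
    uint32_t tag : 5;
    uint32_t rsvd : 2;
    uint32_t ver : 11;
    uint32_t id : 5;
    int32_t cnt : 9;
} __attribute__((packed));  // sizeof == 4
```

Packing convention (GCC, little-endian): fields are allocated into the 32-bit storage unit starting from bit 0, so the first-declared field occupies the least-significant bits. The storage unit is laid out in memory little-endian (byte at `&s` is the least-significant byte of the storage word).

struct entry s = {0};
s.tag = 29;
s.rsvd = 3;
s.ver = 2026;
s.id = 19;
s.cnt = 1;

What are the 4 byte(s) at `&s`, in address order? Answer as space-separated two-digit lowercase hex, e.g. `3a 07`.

7d f5 cf 00

[0+:5] tag=29 & 0x1f = 0x1d; word=0x0000001d
[5+:2] rsvd=3 & 0x3 = 0x3; word=0x0000007d
[7+:11] ver=2026 & 0x7ff = 0x7ea; word=0x0003f57d
[18+:5] id=19 & 0x1f = 0x13; word=0x004ff57d
[23+:9] cnt=1 & 0x1ff = 0x1; word=0x00cff57d
word = 0x00cff57d → little-endian bytes:
  [0]=0x7d  [1]=0xf5  [2]=0xcf  [3]=0x00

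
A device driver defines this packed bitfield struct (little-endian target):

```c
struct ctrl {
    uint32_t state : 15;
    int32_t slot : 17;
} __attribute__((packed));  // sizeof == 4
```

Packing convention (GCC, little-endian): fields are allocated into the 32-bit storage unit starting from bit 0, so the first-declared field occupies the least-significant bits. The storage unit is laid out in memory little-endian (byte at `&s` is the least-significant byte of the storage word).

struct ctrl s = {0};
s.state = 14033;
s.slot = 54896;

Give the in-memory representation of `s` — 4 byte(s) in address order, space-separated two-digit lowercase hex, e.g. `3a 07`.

d1 36 38 6b

state:15 = 14033 → 0x36d1 << 0 → word 0x000036d1
slot:17 = 54896 → 0xd670 << 15 → word 0x6b3836d1
word = 0x6b3836d1 → little-endian bytes:
  [0]=0xd1  [1]=0x36  [2]=0x38  [3]=0x6b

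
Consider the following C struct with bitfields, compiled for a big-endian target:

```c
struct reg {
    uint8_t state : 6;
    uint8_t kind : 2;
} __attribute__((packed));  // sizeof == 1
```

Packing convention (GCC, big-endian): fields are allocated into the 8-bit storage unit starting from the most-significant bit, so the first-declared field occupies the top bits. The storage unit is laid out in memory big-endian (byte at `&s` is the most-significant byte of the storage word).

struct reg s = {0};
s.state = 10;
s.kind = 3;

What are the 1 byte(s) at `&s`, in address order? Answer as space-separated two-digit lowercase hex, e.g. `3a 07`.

[2+:6] state=10 & 0x3f = 0xa; word=0x28
[0+:2] kind=3 & 0x3 = 0x3; word=0x2b
word = 0x2b → big-endian bytes:
  [0]=0x2b

2b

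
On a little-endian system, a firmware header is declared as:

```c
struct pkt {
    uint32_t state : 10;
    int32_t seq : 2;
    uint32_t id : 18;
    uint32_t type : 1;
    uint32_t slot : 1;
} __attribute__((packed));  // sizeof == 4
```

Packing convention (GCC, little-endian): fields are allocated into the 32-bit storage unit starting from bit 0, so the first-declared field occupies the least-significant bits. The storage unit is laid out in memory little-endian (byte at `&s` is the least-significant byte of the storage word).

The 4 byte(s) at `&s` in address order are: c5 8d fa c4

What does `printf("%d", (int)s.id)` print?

[0]=0xc5 [1]=0x8d [2]=0xfa [3]=0xc4 (little-endian) → word 0xc4fa8dc5
state:10 @ bit 0 → (0xc4fa8dc5>>0)&0x3ff = 0x1c5
seq:2 @ bit 10 → (0xc4fa8dc5>>10)&0x3 = 0x3
id:18 @ bit 12 → (0xc4fa8dc5>>12)&0x3ffff = 0x4fa8  ←
type:1 @ bit 30 → (0xc4fa8dc5>>30)&0x1 = 0x1
slot:1 @ bit 31 → (0xc4fa8dc5>>31)&0x1 = 0x1

20392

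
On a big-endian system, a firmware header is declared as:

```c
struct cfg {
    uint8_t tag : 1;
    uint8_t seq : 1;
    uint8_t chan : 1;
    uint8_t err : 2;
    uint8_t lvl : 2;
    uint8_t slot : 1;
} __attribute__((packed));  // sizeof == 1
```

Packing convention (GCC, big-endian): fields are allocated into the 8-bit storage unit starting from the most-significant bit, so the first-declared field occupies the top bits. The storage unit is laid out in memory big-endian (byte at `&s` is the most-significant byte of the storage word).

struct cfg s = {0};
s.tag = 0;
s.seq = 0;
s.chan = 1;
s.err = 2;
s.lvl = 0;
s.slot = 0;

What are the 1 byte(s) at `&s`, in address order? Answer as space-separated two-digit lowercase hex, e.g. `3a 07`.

[7+:1] tag=0 & 0x1 = 0x0; word=0x00
[6+:1] seq=0 & 0x1 = 0x0; word=0x00
[5+:1] chan=1 & 0x1 = 0x1; word=0x20
[3+:2] err=2 & 0x3 = 0x2; word=0x30
[1+:2] lvl=0 & 0x3 = 0x0; word=0x30
[0+:1] slot=0 & 0x1 = 0x0; word=0x30
word = 0x30 → big-endian bytes:
  [0]=0x30

30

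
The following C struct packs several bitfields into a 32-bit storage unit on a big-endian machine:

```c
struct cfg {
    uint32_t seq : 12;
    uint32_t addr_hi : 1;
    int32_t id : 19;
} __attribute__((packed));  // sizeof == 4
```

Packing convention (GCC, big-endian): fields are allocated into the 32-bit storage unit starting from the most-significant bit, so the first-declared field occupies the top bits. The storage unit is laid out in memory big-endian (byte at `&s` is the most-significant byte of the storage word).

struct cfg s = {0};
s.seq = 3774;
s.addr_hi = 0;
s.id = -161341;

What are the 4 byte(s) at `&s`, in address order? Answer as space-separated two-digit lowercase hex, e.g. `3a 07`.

eb e5 89 c3

seq (12b) val=3774 bits=0xebe at bit 20: 0xebe00000
addr_hi (1b) val=0 bits=0x0 at bit 19: 0xebe00000
id (19b) val=-161341 bits=0x589c3 at bit 0: 0xebe589c3
word = 0xebe589c3 → big-endian bytes:
  [0]=0xeb  [1]=0xe5  [2]=0x89  [3]=0xc3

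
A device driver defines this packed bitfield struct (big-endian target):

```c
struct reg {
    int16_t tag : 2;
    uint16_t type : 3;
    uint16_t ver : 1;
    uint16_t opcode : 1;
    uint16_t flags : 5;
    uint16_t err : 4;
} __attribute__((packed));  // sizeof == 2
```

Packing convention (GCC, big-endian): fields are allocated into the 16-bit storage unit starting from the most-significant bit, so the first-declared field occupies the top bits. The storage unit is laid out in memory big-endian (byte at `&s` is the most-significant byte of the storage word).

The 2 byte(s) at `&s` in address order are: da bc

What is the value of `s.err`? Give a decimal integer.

[0]=0xda [1]=0xbc (big-endian) → word 0xdabc
tag:2 @ bit 14 → (0xdabc>>14)&0x3 = 0x3
type:3 @ bit 11 → (0xdabc>>11)&0x7 = 0x3
ver:1 @ bit 10 → (0xdabc>>10)&0x1 = 0x0
opcode:1 @ bit 9 → (0xdabc>>9)&0x1 = 0x1
flags:5 @ bit 4 → (0xdabc>>4)&0x1f = 0xb
err:4 @ bit 0 → (0xdabc>>0)&0xf = 0xc  ←

12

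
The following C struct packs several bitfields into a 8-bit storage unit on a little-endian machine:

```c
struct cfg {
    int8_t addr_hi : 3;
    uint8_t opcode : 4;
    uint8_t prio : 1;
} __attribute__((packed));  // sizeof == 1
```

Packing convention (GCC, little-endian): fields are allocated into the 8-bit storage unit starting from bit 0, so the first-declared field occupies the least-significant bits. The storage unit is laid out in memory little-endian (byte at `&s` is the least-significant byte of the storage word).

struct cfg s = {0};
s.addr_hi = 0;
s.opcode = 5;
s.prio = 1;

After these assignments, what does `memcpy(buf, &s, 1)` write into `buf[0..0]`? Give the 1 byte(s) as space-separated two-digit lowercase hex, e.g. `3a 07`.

[0+:3] addr_hi=0 & 0x7 = 0x0; word=0x00
[3+:4] opcode=5 & 0xf = 0x5; word=0x28
[7+:1] prio=1 & 0x1 = 0x1; word=0xa8
word = 0xa8 → little-endian bytes:
  [0]=0xa8

a8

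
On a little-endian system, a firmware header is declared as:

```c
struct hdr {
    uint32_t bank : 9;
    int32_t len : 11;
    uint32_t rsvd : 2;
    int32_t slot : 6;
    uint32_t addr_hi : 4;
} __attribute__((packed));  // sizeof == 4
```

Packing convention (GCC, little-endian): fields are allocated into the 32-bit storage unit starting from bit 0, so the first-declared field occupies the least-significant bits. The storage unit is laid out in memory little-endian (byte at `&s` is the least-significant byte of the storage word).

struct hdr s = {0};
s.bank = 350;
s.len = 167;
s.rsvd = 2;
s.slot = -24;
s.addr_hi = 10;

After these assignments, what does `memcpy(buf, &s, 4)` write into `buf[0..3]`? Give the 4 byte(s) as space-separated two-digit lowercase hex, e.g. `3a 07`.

5e 4f 21 aa

bank (9b) val=350 bits=0x15e at bit 0: 0x0000015e
len (11b) val=167 bits=0xa7 at bit 9: 0x00014f5e
rsvd (2b) val=2 bits=0x2 at bit 20: 0x00214f5e
slot (6b) val=-24 bits=0x28 at bit 22: 0x0a214f5e
addr_hi (4b) val=10 bits=0xa at bit 28: 0xaa214f5e
word = 0xaa214f5e → little-endian bytes:
  [0]=0x5e  [1]=0x4f  [2]=0x21  [3]=0xaa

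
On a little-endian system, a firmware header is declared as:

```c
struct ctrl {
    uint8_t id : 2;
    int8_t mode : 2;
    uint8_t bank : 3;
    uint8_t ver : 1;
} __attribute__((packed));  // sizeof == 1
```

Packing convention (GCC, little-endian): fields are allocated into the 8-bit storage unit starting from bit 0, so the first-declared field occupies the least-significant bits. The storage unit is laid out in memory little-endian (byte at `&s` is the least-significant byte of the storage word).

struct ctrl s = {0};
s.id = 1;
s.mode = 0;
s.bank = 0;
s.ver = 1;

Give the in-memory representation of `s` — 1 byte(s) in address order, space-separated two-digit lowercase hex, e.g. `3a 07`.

81

[0+:2] id=1 & 0x3 = 0x1; word=0x01
[2+:2] mode=0 & 0x3 = 0x0; word=0x01
[4+:3] bank=0 & 0x7 = 0x0; word=0x01
[7+:1] ver=1 & 0x1 = 0x1; word=0x81
word = 0x81 → little-endian bytes:
  [0]=0x81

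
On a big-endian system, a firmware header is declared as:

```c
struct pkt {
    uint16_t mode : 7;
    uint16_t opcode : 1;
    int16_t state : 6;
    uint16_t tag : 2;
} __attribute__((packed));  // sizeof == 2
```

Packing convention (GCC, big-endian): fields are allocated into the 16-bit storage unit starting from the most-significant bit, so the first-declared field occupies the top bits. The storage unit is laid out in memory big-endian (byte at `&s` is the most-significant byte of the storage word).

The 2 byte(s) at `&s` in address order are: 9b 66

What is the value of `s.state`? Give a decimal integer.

25

[0]=0x9b [1]=0x66 (big-endian) → word 0x9b66
mode [9+:7] = (word>>9) & 0x7f = 77
opcode [8+:1] = (word>>8) & 0x1 = 1
state [2+:6] = (word>>2) & 0x3f = 25  ←
tag [0+:2] = (word>>0) & 0x3 = 2
state signed 6b, MSB=0: value = 25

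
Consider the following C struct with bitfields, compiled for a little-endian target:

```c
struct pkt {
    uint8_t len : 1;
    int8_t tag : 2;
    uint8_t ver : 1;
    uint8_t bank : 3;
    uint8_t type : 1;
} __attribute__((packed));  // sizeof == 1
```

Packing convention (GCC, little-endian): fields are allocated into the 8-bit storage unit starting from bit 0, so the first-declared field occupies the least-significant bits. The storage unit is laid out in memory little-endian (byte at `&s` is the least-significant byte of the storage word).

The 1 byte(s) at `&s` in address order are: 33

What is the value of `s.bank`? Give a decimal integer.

3

[0]=0x33 (little-endian) → word 0x33
len [0+:1] = (word>>0) & 0x1 = 1
tag [1+:2] = (word>>1) & 0x3 = 1
ver [3+:1] = (word>>3) & 0x1 = 0
bank [4+:3] = (word>>4) & 0x7 = 3  ←
type [7+:1] = (word>>7) & 0x1 = 0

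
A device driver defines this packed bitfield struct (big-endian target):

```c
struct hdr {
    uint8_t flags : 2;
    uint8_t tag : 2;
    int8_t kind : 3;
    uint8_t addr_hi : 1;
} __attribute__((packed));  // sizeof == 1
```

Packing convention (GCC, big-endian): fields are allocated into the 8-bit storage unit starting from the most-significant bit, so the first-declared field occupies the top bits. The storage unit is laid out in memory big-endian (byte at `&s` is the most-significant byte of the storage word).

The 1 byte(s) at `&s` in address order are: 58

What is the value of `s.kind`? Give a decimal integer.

-4

[0]=0x58 (big-endian) → word 0x58
flags:2 @ bit 6 → (0x58>>6)&0x3 = 0x1
tag:2 @ bit 4 → (0x58>>4)&0x3 = 0x1
kind:3 @ bit 1 → (0x58>>1)&0x7 = 0x4  ←
addr_hi:1 @ bit 0 → (0x58>>0)&0x1 = 0x0
kind signed 3b, MSB=1: 4 - 8 = -4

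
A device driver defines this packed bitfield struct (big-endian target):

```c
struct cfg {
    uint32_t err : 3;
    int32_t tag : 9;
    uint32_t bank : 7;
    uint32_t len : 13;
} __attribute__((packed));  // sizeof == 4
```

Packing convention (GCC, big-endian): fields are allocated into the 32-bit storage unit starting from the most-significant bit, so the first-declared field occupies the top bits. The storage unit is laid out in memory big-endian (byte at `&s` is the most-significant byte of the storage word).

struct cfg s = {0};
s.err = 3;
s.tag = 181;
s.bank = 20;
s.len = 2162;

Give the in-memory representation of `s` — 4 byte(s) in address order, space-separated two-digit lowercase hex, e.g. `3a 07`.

err:3 = 3 → 0x3 << 29 → word 0x60000000
tag:9 = 181 → 0xb5 << 20 → word 0x6b500000
bank:7 = 20 → 0x14 << 13 → word 0x6b528000
len:13 = 2162 → 0x872 << 0 → word 0x6b528872
word = 0x6b528872 → big-endian bytes:
  [0]=0x6b  [1]=0x52  [2]=0x88  [3]=0x72

6b 52 88 72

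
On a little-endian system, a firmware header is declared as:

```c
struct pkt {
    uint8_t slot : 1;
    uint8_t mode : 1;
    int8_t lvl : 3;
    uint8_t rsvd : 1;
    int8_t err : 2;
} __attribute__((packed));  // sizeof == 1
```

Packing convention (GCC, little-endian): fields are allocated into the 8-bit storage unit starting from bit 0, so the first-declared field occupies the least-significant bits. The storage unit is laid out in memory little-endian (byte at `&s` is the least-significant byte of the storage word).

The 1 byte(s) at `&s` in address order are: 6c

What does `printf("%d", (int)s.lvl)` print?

[0]=0x6c (little-endian) → word 0x6c
slot [0+:1] = (word>>0) & 0x1 = 0
mode [1+:1] = (word>>1) & 0x1 = 0
lvl [2+:3] = (word>>2) & 0x7 = 3  ←
rsvd [5+:1] = (word>>5) & 0x1 = 1
err [6+:2] = (word>>6) & 0x3 = 1
lvl signed 3b, MSB=0: value = 3

3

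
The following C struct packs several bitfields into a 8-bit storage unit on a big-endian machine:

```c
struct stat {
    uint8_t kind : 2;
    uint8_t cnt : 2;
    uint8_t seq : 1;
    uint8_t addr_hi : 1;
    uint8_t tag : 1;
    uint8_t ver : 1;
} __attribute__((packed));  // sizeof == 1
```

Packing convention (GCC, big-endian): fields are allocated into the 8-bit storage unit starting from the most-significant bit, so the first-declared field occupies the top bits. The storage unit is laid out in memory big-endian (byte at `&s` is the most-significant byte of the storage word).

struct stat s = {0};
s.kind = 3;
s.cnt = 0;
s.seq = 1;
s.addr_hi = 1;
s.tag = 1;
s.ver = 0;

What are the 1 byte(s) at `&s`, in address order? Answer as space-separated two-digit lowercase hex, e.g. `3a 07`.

kind:2 = 3 → 0x3 << 6 → word 0xc0
cnt:2 = 0 → 0x0 << 4 → word 0xc0
seq:1 = 1 → 0x1 << 3 → word 0xc8
addr_hi:1 = 1 → 0x1 << 2 → word 0xcc
tag:1 = 1 → 0x1 << 1 → word 0xce
ver:1 = 0 → 0x0 << 0 → word 0xce
word = 0xce → big-endian bytes:
  [0]=0xce

ce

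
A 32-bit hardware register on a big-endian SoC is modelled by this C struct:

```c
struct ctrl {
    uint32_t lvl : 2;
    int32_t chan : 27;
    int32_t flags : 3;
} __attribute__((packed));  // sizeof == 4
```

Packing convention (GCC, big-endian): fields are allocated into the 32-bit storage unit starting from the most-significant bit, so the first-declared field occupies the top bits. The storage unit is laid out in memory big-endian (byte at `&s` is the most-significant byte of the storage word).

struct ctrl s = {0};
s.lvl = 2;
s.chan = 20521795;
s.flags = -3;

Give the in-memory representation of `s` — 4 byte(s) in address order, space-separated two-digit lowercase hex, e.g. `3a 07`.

89 c9 1a 1d

[30+:2] lvl=2 & 0x3 = 0x2; word=0x80000000
[3+:27] chan=20521795 & 0x7ffffff = 0x1392343; word=0x89c91a18
[0+:3] flags=-3 & 0x7 = 0x5; word=0x89c91a1d
word = 0x89c91a1d → big-endian bytes:
  [0]=0x89  [1]=0xc9  [2]=0x1a  [3]=0x1d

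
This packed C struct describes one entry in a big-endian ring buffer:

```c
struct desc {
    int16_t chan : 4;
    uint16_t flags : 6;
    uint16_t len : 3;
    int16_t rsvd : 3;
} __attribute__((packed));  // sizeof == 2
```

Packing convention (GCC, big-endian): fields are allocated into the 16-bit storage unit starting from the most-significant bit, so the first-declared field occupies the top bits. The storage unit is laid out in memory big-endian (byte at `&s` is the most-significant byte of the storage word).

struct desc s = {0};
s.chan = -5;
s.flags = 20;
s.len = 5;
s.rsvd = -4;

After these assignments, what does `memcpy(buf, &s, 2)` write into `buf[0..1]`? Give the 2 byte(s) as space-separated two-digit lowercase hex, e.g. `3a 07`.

b5 2c

chan (4b) val=-5 bits=0xb at bit 12: 0xb000
flags (6b) val=20 bits=0x14 at bit 6: 0xb500
len (3b) val=5 bits=0x5 at bit 3: 0xb528
rsvd (3b) val=-4 bits=0x4 at bit 0: 0xb52c
word = 0xb52c → big-endian bytes:
  [0]=0xb5  [1]=0x2c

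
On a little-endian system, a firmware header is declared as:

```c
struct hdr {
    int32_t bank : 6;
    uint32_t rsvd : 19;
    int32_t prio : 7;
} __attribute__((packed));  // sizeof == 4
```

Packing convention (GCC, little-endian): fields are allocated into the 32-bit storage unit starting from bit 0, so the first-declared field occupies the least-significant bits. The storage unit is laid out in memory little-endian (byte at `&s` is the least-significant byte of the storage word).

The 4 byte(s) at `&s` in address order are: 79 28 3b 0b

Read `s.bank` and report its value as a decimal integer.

[0]=0x79 [1]=0x28 [2]=0x3b [3]=0x0b (little-endian) → word 0x0b3b2879
bank:6 @ bit 0 → (0x0b3b2879>>0)&0x3f = 0x39  ←
rsvd:19 @ bit 6 → (0x0b3b2879>>6)&0x7ffff = 0x4eca1
prio:7 @ bit 25 → (0x0b3b2879>>25)&0x7f = 0x5
bank signed 6b, MSB=1: 57 - 64 = -7

-7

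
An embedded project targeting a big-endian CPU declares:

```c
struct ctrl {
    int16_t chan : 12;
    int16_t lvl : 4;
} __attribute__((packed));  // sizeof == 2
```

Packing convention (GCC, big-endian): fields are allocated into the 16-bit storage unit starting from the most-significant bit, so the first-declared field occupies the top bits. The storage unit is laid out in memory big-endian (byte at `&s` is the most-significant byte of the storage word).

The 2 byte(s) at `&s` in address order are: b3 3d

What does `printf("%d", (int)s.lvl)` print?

[0]=0xb3 [1]=0x3d (big-endian) → word 0xb33d
chan:12 @ bit 4 → (0xb33d>>4)&0xfff = 0xb33
lvl:4 @ bit 0 → (0xb33d>>0)&0xf = 0xd  ←
lvl signed 4b, MSB=1: 13 - 16 = -3

-3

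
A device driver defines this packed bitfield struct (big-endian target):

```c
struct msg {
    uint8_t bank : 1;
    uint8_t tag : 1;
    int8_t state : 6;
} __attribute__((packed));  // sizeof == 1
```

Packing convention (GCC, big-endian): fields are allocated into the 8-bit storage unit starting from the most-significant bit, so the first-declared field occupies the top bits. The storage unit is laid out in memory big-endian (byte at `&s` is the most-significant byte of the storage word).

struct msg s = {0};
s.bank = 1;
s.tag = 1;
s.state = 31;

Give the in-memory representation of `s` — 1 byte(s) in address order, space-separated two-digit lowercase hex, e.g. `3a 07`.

df

bank (1b) val=1 bits=0x1 at bit 7: 0x80
tag (1b) val=1 bits=0x1 at bit 6: 0xc0
state (6b) val=31 bits=0x1f at bit 0: 0xdf
word = 0xdf → big-endian bytes:
  [0]=0xdf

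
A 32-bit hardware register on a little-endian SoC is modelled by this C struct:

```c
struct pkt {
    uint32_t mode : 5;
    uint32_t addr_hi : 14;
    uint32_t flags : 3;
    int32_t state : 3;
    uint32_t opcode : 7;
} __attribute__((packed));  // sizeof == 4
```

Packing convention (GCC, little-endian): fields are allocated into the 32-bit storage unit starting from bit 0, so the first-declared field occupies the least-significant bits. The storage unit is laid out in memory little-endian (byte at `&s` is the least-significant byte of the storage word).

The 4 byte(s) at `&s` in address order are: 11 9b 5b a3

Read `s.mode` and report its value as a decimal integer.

17

[0]=0x11 [1]=0x9b [2]=0x5b [3]=0xa3 (little-endian) → word 0xa35b9b11
mode [0+:5] = (word>>0) & 0x1f = 17  ←
addr_hi [5+:14] = (word>>5) & 0x3fff = 7384
flags [19+:3] = (word>>19) & 0x7 = 3
state [22+:3] = (word>>22) & 0x7 = 5
opcode [25+:7] = (word>>25) & 0x7f = 81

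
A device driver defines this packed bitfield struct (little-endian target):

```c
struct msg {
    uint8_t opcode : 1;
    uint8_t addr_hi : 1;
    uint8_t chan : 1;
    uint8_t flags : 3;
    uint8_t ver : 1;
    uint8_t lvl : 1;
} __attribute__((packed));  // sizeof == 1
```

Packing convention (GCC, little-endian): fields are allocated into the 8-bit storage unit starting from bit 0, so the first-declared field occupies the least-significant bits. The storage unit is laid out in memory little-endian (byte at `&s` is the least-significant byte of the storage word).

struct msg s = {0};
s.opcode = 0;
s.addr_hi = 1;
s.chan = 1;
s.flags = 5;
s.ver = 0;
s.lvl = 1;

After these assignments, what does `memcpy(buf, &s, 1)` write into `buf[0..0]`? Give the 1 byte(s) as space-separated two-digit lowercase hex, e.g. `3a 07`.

ae

opcode (1b) val=0 bits=0x0 at bit 0: 0x00
addr_hi (1b) val=1 bits=0x1 at bit 1: 0x02
chan (1b) val=1 bits=0x1 at bit 2: 0x06
flags (3b) val=5 bits=0x5 at bit 3: 0x2e
ver (1b) val=0 bits=0x0 at bit 6: 0x2e
lvl (1b) val=1 bits=0x1 at bit 7: 0xae
word = 0xae → little-endian bytes:
  [0]=0xae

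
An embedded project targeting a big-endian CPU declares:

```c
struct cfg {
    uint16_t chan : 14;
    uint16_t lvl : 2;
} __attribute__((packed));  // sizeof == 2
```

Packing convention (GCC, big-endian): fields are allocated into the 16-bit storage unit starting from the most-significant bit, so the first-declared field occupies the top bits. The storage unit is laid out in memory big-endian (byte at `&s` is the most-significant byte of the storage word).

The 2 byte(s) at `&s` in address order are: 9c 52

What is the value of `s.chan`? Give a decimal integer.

[0]=0x9c [1]=0x52 (big-endian) → word 0x9c52
chan:14 @ bit 2 → (0x9c52>>2)&0x3fff = 0x2714  ←
lvl:2 @ bit 0 → (0x9c52>>0)&0x3 = 0x2

10004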